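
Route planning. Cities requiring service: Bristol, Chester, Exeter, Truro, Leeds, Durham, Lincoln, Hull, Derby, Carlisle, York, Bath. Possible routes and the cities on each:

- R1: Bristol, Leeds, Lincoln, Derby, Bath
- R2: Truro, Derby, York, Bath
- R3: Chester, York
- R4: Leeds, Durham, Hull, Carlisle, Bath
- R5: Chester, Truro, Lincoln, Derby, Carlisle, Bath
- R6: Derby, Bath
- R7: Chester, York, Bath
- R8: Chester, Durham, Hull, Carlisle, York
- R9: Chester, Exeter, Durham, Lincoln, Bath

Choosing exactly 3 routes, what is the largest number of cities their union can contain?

11

Choosing R1, R2, R8 covers {Bristol, Chester, Truro, Leeds, Durham, Lincoln, Hull, Derby, Carlisle, York, Bath} — 11 cities.
No choice of 3 routes does better; here Exeter is left uncovered.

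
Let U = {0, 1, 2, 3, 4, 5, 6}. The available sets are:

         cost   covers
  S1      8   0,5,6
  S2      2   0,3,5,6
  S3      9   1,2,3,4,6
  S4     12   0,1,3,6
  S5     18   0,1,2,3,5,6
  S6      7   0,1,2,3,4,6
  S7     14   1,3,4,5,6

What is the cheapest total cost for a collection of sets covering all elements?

9

S2, S6 cover every element at cost 2 + 7 = 9.
Any cover uses at least 2 sets; among all covering selections none totals below 9.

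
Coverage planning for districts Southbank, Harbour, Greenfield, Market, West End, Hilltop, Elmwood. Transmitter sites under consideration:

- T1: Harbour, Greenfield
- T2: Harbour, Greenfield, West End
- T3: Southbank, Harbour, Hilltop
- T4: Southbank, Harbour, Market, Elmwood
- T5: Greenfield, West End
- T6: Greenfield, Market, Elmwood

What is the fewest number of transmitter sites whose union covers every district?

3

T2, T3, T4 together cover {Southbank, Harbour, Greenfield, Market, West End, Hilltop, Elmwood} — every district.
No 2 of the 6 transmitter sites cover everything (all 15 pairs fall short), so 3 is minimum.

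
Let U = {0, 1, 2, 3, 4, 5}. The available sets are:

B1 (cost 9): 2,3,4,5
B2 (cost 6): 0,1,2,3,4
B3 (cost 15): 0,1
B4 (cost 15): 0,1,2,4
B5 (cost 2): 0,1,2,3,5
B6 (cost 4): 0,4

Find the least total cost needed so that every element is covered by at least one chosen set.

6

B5, B6 cover every element at cost 2 + 4 = 6.
Any cover uses at least 2 sets; among all covering selections none totals below 6.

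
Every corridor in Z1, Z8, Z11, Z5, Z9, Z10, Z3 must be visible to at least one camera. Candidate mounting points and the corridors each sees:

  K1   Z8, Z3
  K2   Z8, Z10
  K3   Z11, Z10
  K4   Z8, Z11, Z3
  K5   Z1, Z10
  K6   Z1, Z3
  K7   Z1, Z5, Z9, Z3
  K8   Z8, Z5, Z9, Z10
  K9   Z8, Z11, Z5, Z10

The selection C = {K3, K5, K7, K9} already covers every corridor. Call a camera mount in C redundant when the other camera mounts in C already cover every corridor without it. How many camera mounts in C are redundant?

Drop K3: the rest still cover every corridor — redundant.
Drop K5: the rest still cover every corridor — redundant.
Drop K7: Z9, Z3 uncovered — not redundant.
Drop K9: Z8 uncovered — not redundant.
2 redundant: K3, K5.

2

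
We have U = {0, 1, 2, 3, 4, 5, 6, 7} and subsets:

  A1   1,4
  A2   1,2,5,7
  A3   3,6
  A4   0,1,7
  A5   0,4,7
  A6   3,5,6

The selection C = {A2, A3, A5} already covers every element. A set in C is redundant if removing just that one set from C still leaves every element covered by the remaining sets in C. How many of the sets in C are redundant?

0

Drop A2: 1, 2, 5 uncovered — not redundant.
Drop A3: 3, 6 uncovered — not redundant.
Drop A5: 0, 4 uncovered — not redundant.
None of the sets in C is redundant.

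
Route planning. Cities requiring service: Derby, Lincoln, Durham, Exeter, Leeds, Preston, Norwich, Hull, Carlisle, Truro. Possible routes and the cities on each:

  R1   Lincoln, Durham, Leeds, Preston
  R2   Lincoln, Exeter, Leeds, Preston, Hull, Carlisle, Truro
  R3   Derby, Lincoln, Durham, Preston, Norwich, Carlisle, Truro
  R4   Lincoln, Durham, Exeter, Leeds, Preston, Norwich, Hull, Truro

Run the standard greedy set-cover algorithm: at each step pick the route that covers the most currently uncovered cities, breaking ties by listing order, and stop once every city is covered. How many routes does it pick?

2

Pick 1: R4 covers 8 new cities (Lincoln, Durham, Exeter, Leeds, Preston, Norwich, Hull, Truro).
Pick 2: R3 covers 2 new cities (Derby, Carlisle).
Greedy uses 2 routes.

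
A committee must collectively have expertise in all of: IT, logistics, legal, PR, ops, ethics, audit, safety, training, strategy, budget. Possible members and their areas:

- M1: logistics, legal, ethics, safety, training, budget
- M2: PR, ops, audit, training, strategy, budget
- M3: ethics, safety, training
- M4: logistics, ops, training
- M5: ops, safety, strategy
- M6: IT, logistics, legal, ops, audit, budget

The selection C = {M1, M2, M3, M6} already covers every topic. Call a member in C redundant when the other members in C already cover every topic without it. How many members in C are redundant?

Drop M1: the rest still cover every topic — redundant.
Drop M2: PR, strategy uncovered — not redundant.
Drop M3: the rest still cover every topic — redundant.
Drop M6: IT uncovered — not redundant.
2 redundant: M1, M3.

2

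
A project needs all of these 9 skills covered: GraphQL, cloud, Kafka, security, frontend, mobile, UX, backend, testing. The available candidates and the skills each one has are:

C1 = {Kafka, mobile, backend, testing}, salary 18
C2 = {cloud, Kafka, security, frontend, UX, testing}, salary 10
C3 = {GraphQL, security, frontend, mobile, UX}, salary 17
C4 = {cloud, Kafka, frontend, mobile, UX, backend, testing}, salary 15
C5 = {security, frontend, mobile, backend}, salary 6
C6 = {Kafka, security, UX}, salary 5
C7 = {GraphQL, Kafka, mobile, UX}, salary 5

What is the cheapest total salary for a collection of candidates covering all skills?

C2, C5, C7 cover every skill at salary 10 + 6 + 5 = 21.
Any cover uses at least 2 candidates; among all covering selections none totals below 21.

21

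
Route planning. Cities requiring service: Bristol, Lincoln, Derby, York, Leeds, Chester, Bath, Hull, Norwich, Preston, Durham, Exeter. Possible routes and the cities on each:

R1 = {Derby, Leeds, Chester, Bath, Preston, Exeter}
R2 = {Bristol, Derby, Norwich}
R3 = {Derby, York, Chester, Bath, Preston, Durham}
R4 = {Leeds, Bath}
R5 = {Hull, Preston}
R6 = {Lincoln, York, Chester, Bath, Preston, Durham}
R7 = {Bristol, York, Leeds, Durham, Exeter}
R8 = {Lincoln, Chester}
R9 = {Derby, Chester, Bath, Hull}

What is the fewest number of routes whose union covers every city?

4

R1, R2, R5, R6 together cover {Bristol, Lincoln, Derby, York, Leeds, Chester, Bath, Hull, Norwich, Preston, Durham, Exeter} — every city.
No 3 of the 9 routes cover everything (all 84 triples fall short), so 4 is minimum.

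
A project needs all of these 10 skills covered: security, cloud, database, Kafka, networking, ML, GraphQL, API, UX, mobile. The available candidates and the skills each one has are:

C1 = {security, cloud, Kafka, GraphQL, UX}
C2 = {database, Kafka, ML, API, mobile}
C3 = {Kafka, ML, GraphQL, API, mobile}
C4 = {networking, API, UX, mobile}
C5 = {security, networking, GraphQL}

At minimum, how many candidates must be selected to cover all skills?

3

C1, C2, C4 together cover {security, cloud, database, Kafka, networking, ML, GraphQL, API, UX, mobile} — every skill.
No 2 of the 5 candidates cover everything (all 10 pairs fall short), so 3 is minimum.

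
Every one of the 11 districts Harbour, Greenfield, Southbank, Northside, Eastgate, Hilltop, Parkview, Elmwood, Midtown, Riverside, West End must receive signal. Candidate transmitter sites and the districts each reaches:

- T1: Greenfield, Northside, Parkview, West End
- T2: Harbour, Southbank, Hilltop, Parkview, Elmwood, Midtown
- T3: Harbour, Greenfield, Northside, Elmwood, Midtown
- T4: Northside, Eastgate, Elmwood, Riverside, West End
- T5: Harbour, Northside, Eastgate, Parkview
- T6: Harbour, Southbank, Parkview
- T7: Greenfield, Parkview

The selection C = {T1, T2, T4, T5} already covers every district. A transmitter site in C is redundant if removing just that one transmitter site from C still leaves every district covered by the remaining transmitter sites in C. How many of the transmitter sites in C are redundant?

1

Drop T1: Greenfield uncovered — not redundant.
Drop T2: Southbank, Hilltop, Midtown uncovered — not redundant.
Drop T4: Riverside uncovered — not redundant.
Drop T5: the rest still cover every district — redundant.
1 redundant: T5.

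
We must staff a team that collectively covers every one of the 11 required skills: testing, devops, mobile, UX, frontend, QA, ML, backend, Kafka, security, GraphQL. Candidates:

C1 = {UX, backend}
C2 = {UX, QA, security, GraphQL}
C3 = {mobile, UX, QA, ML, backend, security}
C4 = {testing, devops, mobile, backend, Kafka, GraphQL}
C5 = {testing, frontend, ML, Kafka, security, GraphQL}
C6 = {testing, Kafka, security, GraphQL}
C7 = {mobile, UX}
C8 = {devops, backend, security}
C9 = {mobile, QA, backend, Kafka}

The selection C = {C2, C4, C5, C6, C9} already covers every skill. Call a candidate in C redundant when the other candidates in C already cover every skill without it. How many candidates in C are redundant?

2

Drop C2: UX uncovered — not redundant.
Drop C4: devops uncovered — not redundant.
Drop C5: frontend, ML uncovered — not redundant.
Drop C6: the rest still cover every skill — redundant.
Drop C9: the rest still cover every skill — redundant.
2 redundant: C6, C9.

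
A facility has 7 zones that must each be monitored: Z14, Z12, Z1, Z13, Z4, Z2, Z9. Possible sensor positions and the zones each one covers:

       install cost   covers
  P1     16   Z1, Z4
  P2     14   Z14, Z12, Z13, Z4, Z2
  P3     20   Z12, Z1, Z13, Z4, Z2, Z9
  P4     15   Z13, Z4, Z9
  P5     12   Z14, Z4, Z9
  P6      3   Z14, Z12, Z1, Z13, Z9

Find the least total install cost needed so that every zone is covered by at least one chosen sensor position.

P2, P6 cover every zone at install cost 14 + 3 = 17.
Any cover uses at least 2 sensor positions; among all covering selections none totals below 17.

17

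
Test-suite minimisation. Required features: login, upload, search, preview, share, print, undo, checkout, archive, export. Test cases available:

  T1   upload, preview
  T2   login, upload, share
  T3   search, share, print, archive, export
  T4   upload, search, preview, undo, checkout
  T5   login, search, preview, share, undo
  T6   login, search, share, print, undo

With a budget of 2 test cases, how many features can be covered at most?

9

Choosing T3, T4 covers {upload, search, preview, share, print, undo, checkout, archive, export} — 9 features.
No choice of 2 test cases does better; here login is left uncovered.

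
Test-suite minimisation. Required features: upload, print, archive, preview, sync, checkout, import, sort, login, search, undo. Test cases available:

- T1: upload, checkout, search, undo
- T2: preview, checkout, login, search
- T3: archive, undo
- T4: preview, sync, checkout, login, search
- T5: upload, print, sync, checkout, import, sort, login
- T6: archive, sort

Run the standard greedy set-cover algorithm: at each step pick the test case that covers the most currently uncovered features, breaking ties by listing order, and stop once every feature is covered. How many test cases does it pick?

Pick 1: T5 covers 7 new features (upload, print, sync, checkout, import, sort, login).
Pick 2: T1 covers 2 new features (search, undo).
Pick 3: T2 covers 1 new features (preview).
Pick 4: T3 covers 1 new features (archive).
Greedy uses 4 test cases. (The true minimum is 3.)

4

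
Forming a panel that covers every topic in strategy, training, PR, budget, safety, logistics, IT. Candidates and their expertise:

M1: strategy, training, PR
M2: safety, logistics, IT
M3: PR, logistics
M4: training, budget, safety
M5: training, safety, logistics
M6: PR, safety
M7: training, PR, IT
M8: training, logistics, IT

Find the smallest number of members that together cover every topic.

3

M1, M2, M4 together cover {strategy, training, PR, budget, safety, logistics, IT} — every topic.
No 2 of the 8 members cover everything (all 28 pairs fall short), so 3 is minimum.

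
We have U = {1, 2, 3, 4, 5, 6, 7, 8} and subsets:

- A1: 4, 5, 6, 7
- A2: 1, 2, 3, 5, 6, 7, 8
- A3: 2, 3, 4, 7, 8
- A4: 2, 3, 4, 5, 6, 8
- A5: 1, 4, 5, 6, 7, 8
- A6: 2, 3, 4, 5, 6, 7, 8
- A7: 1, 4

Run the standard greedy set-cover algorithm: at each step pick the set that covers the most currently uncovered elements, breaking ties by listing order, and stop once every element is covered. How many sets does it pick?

2

Pick 1: A2 covers 7 new elements (1, 2, 3, 5, 6, 7, 8).
Pick 2: A1 covers 1 new elements (4).
Greedy uses 2 sets.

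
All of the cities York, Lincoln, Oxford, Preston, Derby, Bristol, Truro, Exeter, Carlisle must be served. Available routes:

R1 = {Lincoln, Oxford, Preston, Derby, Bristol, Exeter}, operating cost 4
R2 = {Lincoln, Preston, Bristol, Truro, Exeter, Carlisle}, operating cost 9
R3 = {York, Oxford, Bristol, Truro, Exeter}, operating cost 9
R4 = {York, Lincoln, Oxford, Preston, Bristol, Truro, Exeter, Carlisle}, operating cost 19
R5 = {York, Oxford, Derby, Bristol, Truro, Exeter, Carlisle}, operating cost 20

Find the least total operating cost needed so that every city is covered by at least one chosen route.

R1, R2, R3 cover every city at operating cost 4 + 9 + 9 = 22.
Any cover uses at least 2 routes; among all covering selections none totals below 22.

22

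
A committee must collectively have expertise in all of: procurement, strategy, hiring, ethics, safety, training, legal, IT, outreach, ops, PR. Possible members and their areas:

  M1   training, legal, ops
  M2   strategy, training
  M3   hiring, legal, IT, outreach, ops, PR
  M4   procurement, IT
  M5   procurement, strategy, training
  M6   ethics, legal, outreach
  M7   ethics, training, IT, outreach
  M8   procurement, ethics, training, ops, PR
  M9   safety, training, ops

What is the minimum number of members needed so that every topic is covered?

M2, M3, M8, M9 together cover {procurement, strategy, hiring, ethics, safety, training, legal, IT, outreach, ops, PR} — every topic.
No 3 of the 9 members cover everything (all 84 triples fall short), so 4 is minimum.

4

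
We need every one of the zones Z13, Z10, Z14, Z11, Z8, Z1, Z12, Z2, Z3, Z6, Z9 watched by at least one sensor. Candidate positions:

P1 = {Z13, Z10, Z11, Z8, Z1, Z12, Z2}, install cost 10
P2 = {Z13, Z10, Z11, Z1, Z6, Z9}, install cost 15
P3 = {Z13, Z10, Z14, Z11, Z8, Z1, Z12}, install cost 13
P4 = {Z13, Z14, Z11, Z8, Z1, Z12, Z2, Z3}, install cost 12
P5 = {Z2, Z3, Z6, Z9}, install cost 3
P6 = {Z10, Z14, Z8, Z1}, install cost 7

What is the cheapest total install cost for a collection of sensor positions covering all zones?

P3, P5 cover every zone at install cost 13 + 3 = 16.
Any cover uses at least 2 sensor positions; among all covering selections none totals below 16.
Greedy by coverage-per-install cost would pick P5, P1, P6 for 20 — worse than the optimum 16.

16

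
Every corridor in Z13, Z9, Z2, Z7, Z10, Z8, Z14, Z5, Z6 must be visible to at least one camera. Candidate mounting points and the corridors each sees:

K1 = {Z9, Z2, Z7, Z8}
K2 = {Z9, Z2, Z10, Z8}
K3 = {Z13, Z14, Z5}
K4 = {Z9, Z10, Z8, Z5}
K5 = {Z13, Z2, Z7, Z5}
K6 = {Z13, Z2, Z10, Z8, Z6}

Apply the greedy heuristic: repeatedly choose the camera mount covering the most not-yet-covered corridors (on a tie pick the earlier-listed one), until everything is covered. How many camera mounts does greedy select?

3

Pick 1: K6 covers 5 new corridors (Z13, Z2, Z10, Z8, Z6).
Pick 2: K1 covers 2 new corridors (Z9, Z7).
Pick 3: K3 covers 2 new corridors (Z14, Z5).
Greedy uses 3 camera mounts.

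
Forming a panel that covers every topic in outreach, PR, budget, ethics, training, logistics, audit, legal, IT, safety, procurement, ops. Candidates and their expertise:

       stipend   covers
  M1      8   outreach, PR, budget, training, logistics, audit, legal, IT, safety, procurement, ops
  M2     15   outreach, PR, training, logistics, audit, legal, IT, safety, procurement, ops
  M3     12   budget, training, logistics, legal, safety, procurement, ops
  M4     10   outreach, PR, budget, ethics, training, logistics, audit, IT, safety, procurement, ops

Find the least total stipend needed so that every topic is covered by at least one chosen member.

M1, M4 cover every topic at stipend 8 + 10 = 18.
Any cover uses at least 2 members; among all covering selections none totals below 18.

18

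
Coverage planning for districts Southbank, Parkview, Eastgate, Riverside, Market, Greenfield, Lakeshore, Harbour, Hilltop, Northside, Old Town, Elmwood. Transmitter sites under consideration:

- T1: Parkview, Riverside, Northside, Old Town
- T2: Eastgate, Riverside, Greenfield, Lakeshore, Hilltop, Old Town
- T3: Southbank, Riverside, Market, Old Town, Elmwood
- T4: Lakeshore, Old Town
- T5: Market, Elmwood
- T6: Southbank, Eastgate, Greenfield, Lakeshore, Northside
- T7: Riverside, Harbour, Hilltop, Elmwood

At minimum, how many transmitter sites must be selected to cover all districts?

4

T1, T2, T3, T7 together cover {Southbank, Parkview, Eastgate, Riverside, Market, Greenfield, Lakeshore, Harbour, Hilltop, Northside, Old Town, Elmwood} — every district.
No 3 of the 7 transmitter sites cover everything (all 35 triples fall short), so 4 is minimum.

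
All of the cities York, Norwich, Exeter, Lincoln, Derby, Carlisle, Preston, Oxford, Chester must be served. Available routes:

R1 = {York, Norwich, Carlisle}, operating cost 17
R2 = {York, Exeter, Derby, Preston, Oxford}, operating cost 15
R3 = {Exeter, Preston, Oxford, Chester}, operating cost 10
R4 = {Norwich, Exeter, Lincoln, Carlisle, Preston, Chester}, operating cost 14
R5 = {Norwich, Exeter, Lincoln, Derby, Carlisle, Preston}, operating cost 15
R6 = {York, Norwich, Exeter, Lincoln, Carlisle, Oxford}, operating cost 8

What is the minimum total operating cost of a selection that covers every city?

29

R2, R4 cover every city at operating cost 15 + 14 = 29.
Any cover uses at least 2 routes; among all covering selections none totals below 29.
Greedy by coverage-per-operating cost would pick R6, R3, R2 for 33 — worse than the optimum 29.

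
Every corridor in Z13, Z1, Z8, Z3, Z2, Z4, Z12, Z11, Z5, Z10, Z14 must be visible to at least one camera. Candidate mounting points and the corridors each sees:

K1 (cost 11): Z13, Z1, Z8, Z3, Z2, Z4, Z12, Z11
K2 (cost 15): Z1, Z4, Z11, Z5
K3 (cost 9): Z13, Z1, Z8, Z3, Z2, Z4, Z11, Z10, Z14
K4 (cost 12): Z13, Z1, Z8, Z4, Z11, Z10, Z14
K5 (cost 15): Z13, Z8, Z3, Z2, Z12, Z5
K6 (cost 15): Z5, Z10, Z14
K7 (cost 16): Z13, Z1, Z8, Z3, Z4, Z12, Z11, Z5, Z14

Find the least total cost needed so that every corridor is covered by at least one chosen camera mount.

24

K3, K5 cover every corridor at cost 9 + 15 = 24.
Any cover uses at least 2 camera mounts; among all covering selections none totals below 24.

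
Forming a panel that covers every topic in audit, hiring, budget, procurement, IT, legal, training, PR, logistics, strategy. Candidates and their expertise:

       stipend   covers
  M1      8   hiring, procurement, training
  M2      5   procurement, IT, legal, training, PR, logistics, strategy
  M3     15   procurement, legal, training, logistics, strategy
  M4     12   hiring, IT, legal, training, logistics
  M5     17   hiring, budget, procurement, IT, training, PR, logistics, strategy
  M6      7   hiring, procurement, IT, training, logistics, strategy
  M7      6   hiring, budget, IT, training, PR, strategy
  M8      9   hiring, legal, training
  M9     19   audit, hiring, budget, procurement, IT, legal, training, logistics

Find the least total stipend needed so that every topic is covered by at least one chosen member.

M2, M9 cover every topic at stipend 5 + 19 = 24.
Any cover uses at least 2 members; among all covering selections none totals below 24.

24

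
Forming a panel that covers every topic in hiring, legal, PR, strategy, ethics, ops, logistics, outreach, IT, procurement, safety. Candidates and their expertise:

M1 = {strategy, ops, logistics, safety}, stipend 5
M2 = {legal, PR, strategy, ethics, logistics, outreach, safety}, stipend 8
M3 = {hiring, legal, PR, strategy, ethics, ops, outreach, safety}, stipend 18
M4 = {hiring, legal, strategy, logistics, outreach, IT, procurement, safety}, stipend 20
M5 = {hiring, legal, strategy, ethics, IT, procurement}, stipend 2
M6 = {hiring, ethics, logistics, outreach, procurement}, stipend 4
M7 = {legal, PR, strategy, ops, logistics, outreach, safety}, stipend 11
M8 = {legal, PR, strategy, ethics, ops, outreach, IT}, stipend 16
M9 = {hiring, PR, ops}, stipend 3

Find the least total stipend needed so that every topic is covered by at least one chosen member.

13

M5, M7 cover every topic at stipend 2 + 11 = 13.
Any cover uses at least 2 members; among all covering selections none totals below 13.
Greedy by coverage-per-stipend would pick M5, M9, M6, M1 for 14 — worse than the optimum 13.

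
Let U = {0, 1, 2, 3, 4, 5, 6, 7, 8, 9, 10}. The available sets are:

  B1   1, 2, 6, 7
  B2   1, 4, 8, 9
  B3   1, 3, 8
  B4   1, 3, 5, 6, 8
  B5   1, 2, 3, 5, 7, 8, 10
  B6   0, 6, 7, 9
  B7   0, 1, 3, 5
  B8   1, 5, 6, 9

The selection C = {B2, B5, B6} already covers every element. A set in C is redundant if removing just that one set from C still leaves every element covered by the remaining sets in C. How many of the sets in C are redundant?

Drop B2: 4 uncovered — not redundant.
Drop B5: 2, 3, 5, 10 uncovered — not redundant.
Drop B6: 0, 6 uncovered — not redundant.
None of the sets in C is redundant.

0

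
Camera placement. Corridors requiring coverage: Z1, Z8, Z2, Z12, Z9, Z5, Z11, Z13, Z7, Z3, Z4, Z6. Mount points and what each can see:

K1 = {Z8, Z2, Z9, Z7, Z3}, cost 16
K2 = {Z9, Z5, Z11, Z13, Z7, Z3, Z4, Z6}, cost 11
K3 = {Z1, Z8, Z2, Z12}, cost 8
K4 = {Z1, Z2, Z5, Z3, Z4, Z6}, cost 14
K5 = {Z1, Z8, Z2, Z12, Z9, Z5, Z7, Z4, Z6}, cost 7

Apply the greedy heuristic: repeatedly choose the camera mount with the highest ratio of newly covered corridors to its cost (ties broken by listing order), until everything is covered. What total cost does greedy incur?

18

Pick 1: K5 adds 9 new (Z1, Z8, Z2, Z12, Z9, Z5, Z7, Z4, Z6) at cost 7 (ratio 9/7).
Pick 2: K2 adds 3 new (Z11, Z13, Z3) at cost 11 (ratio 3/11).
Greedy total cost: 7 + 11 = 18.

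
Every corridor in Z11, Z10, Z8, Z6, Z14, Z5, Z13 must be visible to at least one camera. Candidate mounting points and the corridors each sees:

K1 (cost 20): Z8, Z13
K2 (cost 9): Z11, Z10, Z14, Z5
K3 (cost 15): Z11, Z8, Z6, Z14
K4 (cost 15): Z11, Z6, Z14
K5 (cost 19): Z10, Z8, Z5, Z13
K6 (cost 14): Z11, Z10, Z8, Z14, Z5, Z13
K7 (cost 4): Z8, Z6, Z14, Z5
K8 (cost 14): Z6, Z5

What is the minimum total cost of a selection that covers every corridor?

K6, K7 cover every corridor at cost 14 + 4 = 18.
Any cover uses at least 2 camera mounts; among all covering selections none totals below 18.
Greedy by coverage-per-cost would pick K7, K2, K6 for 27 — worse than the optimum 18.

18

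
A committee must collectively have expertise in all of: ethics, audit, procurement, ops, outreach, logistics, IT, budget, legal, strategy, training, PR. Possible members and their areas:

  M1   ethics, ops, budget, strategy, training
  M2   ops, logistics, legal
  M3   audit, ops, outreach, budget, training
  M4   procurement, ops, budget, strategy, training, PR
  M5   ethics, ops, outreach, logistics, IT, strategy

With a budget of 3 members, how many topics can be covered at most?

Choosing M2, M4, M5 covers {ethics, procurement, ops, outreach, logistics, IT, budget, legal, strategy, training, PR} — 11 topics.
No choice of 3 members does better; here audit is left uncovered.

11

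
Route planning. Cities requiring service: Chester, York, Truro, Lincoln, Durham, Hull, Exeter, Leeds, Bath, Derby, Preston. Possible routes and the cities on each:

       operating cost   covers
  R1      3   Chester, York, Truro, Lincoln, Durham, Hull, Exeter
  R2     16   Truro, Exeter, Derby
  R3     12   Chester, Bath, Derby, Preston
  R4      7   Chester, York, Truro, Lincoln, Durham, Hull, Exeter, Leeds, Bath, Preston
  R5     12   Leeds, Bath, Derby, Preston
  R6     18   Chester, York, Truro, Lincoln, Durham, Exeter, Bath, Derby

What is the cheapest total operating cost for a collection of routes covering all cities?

R1, R5 cover every city at operating cost 3 + 12 = 15.
Any cover uses at least 2 routes; among all covering selections none totals below 15.
Greedy by coverage-per-operating cost would pick R1, R4, R3 for 22 — worse than the optimum 15.

15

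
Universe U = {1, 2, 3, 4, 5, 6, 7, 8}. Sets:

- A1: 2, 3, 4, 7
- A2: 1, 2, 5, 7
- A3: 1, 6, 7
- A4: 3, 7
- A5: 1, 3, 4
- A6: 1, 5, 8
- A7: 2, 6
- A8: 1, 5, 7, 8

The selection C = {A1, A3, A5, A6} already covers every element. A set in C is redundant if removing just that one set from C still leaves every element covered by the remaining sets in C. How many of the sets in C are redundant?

Drop A1: 2 uncovered — not redundant.
Drop A3: 6 uncovered — not redundant.
Drop A5: the rest still cover every element — redundant.
Drop A6: 5, 8 uncovered — not redundant.
1 redundant: A5.

1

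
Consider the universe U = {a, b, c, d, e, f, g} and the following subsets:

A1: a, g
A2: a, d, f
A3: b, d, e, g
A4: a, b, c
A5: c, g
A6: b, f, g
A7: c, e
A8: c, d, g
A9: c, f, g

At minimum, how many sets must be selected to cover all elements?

3

A1, A3, A9 together cover {a, b, c, d, e, f, g} — every element.
No 2 of the 9 sets cover everything (all 36 pairs fall short), so 3 is minimum.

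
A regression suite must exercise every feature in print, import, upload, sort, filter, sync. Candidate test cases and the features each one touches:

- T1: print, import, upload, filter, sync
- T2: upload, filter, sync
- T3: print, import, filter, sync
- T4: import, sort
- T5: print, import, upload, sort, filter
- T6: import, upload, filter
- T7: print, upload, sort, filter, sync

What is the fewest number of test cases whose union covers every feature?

2

T1, T4 together cover {print, import, upload, sort, filter, sync} — every feature.
No single test case contains all 6 features, so 2 is optimal.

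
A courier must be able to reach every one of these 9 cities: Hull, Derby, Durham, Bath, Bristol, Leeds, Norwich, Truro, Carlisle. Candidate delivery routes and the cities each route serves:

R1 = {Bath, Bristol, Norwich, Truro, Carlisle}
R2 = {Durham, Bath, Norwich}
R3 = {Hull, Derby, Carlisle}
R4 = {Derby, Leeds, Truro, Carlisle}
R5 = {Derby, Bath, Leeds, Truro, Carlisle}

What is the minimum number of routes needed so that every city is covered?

R1, R2, R3, R4 together cover {Hull, Derby, Durham, Bath, Bristol, Leeds, Norwich, Truro, Carlisle} — every city.
No 3 of the 5 routes cover everything (all 10 triples fall short), so 4 is minimum.

4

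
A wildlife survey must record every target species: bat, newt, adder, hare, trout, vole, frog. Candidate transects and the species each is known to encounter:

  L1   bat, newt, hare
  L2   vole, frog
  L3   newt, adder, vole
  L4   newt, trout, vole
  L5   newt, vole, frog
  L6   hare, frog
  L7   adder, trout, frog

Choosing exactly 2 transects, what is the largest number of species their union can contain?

6

Choosing L1, L7 covers {bat, newt, adder, hare, trout, frog} — 6 species.
No choice of 2 transects does better; here vole is left uncovered.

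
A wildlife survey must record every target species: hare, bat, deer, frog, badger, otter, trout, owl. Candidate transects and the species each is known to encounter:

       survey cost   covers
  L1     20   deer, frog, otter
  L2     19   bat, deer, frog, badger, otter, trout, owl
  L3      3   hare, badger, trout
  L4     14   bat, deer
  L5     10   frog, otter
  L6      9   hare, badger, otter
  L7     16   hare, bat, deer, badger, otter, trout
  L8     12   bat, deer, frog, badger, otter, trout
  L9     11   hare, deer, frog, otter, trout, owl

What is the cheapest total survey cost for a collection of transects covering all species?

L2, L3 cover every species at survey cost 19 + 3 = 22.
Any cover uses at least 2 transects; among all covering selections none totals below 22.

22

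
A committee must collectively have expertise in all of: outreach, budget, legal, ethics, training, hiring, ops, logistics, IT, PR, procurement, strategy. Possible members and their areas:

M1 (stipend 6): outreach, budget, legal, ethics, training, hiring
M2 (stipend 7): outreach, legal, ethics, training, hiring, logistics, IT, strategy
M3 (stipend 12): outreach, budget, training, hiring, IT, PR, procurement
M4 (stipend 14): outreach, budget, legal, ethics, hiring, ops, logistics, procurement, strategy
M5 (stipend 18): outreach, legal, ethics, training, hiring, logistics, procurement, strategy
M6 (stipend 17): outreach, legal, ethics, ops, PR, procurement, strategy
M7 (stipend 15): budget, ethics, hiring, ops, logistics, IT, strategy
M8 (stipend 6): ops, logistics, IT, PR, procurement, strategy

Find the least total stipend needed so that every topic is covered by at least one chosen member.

M1, M8 cover every topic at stipend 6 + 6 = 12.
Any cover uses at least 2 members; among all covering selections none totals below 12.
Greedy by coverage-per-stipend would pick M2, M8, M1 for 19 — worse than the optimum 12.

12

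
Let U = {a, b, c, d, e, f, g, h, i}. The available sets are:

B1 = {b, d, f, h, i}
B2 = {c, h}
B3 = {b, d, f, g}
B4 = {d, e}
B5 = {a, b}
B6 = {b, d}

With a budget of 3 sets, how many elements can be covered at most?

Choosing B1, B2, B3 covers {b, c, d, f, g, h, i} — 7 elements.
No choice of 3 sets does better; here a, e are left uncovered.

7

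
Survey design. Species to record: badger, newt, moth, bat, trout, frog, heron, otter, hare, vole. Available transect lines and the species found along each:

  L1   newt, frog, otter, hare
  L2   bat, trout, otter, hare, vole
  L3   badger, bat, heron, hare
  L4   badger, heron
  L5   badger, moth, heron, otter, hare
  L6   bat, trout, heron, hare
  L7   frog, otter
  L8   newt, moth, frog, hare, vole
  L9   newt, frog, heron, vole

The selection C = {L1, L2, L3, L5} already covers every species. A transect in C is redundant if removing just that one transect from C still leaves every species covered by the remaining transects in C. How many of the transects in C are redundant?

1

Drop L1: newt, frog uncovered — not redundant.
Drop L2: trout, vole uncovered — not redundant.
Drop L3: the rest still cover every species — redundant.
Drop L5: moth uncovered — not redundant.
1 redundant: L3.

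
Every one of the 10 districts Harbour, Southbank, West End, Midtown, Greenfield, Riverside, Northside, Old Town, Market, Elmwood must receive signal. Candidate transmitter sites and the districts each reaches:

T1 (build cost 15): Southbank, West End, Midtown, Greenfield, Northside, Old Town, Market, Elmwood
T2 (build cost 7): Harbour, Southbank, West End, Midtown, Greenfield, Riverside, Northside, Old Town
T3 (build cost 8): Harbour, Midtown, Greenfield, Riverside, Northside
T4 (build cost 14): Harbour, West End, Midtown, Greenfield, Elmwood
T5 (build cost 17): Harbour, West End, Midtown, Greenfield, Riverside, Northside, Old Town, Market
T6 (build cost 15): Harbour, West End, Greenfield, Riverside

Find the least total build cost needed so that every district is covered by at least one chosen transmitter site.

T1, T2 cover every district at build cost 15 + 7 = 22.
Any cover uses at least 2 transmitter sites; among all covering selections none totals below 22.

22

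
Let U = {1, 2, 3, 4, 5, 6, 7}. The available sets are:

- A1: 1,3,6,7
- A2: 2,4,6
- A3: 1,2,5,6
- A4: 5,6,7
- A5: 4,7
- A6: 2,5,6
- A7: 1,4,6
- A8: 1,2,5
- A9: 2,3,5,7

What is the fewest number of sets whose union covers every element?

2

A7, A9 together cover {1, 2, 3, 4, 5, 6, 7} — every element.
No single set contains all 7 elements, so 2 is optimal.
Greedy (largest uncovered first) would take A1, A2, A3 — 3 sets — but 2 suffice.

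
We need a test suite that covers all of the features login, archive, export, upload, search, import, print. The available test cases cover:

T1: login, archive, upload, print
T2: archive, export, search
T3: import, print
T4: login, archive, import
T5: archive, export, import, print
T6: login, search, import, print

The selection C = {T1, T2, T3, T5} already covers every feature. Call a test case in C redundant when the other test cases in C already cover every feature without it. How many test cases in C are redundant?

2

Drop T1: login, upload uncovered — not redundant.
Drop T2: search uncovered — not redundant.
Drop T3: the rest still cover every feature — redundant.
Drop T5: the rest still cover every feature — redundant.
2 redundant: T3, T5.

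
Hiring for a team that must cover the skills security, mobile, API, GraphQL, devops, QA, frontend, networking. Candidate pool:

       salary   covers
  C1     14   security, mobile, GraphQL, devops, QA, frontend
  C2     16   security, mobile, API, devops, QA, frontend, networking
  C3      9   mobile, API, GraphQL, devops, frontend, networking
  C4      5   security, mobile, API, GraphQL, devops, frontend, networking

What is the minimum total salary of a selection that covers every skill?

C1, C4 cover every skill at salary 14 + 5 = 19.
Any cover uses at least 2 candidates; among all covering selections none totals below 19.

19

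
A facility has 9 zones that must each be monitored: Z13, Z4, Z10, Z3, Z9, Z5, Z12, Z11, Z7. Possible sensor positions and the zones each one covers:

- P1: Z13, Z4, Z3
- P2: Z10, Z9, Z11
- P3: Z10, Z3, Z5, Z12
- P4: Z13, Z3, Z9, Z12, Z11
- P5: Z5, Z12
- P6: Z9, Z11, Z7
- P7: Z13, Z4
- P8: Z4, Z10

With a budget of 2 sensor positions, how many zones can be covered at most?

Choosing P3, P4 covers {Z13, Z10, Z3, Z9, Z5, Z12, Z11} — 7 zones.
No choice of 2 sensor positions does better; here Z4, Z7 are left uncovered.

7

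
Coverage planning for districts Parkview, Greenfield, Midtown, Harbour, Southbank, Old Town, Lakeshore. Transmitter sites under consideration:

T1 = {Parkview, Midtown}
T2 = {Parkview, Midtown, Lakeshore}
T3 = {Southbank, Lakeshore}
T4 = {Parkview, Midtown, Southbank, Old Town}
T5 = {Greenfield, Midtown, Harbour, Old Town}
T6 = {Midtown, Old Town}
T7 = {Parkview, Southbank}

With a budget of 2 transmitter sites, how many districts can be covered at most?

6

Choosing T2, T5 covers {Parkview, Greenfield, Midtown, Harbour, Old Town, Lakeshore} — 6 districts.
No choice of 2 transmitter sites does better; here Southbank is left uncovered.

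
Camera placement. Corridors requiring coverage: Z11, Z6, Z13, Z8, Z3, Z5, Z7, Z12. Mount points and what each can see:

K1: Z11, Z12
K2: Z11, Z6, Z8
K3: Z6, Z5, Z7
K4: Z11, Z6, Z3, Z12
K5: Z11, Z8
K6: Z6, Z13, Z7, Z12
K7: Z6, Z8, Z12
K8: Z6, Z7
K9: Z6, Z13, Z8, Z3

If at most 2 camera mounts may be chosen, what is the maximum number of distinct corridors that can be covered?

6

Choosing K1, K9 covers {Z11, Z6, Z13, Z8, Z3, Z12} — 6 corridors.
No choice of 2 camera mounts does better; here Z5, Z7 are left uncovered.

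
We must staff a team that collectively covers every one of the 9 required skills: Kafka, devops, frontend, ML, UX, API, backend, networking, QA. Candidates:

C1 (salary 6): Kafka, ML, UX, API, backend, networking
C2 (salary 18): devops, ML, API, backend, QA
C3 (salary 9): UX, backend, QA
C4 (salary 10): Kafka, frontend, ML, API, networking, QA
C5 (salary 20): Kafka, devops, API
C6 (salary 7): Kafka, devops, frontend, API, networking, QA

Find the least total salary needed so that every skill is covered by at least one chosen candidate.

13

C1, C6 cover every skill at salary 6 + 7 = 13.
Any cover uses at least 2 candidates; among all covering selections none totals below 13.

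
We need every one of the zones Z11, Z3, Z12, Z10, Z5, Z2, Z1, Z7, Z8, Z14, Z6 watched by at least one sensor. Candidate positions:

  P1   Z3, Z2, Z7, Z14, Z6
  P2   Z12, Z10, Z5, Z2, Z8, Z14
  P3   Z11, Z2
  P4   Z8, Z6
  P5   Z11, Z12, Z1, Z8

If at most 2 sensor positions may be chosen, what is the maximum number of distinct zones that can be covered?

9

Choosing P1, P2 covers {Z3, Z12, Z10, Z5, Z2, Z7, Z8, Z14, Z6} — 9 zones.
No choice of 2 sensor positions does better; here Z11, Z1 are left uncovered.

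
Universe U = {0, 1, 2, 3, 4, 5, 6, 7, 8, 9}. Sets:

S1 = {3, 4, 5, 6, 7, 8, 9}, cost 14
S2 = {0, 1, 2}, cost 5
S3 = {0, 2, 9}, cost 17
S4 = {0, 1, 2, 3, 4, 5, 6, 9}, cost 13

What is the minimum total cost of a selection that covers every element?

19

S1, S2 cover every element at cost 14 + 5 = 19.
Any cover uses at least 2 sets; among all covering selections none totals below 19.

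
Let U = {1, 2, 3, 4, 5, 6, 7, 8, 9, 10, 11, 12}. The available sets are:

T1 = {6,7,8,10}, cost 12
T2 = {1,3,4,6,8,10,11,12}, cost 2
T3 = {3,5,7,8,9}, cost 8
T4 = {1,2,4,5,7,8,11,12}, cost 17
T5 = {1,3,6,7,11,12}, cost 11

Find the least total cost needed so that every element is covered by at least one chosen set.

T2, T3, T4 cover every element at cost 2 + 8 + 17 = 27.
Any cover uses at least 3 sets; among all covering selections none totals below 27.

27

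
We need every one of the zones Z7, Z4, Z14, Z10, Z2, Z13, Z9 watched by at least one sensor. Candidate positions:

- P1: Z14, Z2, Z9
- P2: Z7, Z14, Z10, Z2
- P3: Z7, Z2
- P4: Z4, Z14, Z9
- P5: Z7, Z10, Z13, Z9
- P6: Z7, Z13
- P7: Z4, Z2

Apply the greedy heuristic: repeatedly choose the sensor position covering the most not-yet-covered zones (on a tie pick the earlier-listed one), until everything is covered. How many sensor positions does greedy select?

Pick 1: P2 covers 4 new zones (Z7, Z14, Z10, Z2).
Pick 2: P4 covers 2 new zones (Z4, Z9).
Pick 3: P5 covers 1 new zones (Z13).
Greedy uses 3 sensor positions.

3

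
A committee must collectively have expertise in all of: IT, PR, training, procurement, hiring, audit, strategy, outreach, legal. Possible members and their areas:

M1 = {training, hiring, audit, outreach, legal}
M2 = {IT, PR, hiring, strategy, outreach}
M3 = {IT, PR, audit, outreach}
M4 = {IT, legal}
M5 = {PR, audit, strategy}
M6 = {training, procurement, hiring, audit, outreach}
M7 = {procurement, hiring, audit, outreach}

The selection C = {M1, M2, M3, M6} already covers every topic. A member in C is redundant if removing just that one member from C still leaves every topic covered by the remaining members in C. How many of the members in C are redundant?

Drop M1: legal uncovered — not redundant.
Drop M2: strategy uncovered — not redundant.
Drop M3: the rest still cover every topic — redundant.
Drop M6: procurement uncovered — not redundant.
1 redundant: M3.

1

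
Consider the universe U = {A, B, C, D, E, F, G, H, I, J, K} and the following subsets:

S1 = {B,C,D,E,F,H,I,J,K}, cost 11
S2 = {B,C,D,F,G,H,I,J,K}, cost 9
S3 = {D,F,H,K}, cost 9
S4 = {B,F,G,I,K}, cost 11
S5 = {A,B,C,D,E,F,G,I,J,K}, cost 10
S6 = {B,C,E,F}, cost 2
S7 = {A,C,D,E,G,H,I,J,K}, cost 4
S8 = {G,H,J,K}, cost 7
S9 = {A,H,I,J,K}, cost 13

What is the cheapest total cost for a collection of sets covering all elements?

S6, S7 cover every element at cost 2 + 4 = 6.
Any cover uses at least 2 sets; among all covering selections none totals below 6.

6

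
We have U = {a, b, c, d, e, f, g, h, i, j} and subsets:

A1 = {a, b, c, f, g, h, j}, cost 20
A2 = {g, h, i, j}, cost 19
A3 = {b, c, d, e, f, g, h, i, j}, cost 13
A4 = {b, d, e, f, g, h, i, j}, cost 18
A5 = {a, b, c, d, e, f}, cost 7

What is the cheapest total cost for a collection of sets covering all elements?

A3, A5 cover every element at cost 13 + 7 = 20.
Any cover uses at least 2 sets; among all covering selections none totals below 20.

20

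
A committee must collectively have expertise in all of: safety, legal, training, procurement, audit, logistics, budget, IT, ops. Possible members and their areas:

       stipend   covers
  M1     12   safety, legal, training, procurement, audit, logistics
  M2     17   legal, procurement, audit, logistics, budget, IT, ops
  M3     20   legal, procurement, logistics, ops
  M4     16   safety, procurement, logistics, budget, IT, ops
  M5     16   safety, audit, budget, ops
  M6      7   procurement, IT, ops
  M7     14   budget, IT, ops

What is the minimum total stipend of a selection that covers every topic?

M1, M7 cover every topic at stipend 12 + 14 = 26.
Any cover uses at least 2 members; among all covering selections none totals below 26.
Greedy by coverage-per-stipend would pick M1, M6, M7 for 33 — worse than the optimum 26.

26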